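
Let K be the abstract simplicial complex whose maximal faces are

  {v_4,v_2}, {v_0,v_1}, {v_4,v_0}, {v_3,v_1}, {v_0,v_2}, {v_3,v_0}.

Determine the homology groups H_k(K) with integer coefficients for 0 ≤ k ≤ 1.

Order the vertices as v_0 < v_1 < v_2 < v_3 < v_4. Listing each simplex with vertices in this order, K has dimension 1 with simplices:

  0-simplices (5): [v_0], [v_1], [v_2], [v_3], [v_4]
  1-simplices (6): [v_0,v_1], [v_0,v_2], [v_0,v_3], [v_0,v_4], [v_1,v_3], [v_2,v_4]

Hence C_0 ≅ Z^5, C_1 ≅ Z^6.

Boundary ∂_1: C_1 → C_0 maps an edge to its endpoints' difference, ∂[p,q] = q − p.
The resulting 5×6 matrix has rank 4, and its Smith normal form has invariant factors (1,1,1,1).

Now H_k = ker ∂_k / im ∂_{k+1}, so:

  H_0: rank C_0 − rank ∂_1 = 5 − 4 = 1, and the invariant factors of ∂_1 are all 1, so H_0 ≅ Z.
  H_1: rank ker ∂_1 − rank ∂_2 = (6 − 4) − 0 = 2, and there is no ∂_2, so H_1 ≅ Z^2.

As a check, the Euler characteristic is 5 − 6 = -1, which agrees with 1 − 2 = -1.
(K is a triangulation of a wedge of 2 circles.)

H_0 = Z,  H_1 = Z^2.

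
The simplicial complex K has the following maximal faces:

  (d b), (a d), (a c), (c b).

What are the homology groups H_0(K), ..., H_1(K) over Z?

H_0 ≅ Z,  H_1 ≅ Z.

Fix the vertex order a < b < c < d and write every simplex with vertices in increasing order. Then dim K = 1 and the simplices of K are:

  0-simplices (4): a, b, c, d
  1-simplices (4): ac, ad, bc, bd

giving chain groups C_0 ≅ Z^4, C_1 ≅ Z^4.

∂_1: C_1 → C_0 is given by ∂[p,q] = [q] − [p]. For instance
  ∂ac = c − a.
The resulting 4×4 matrix has rank 3, and its Smith normal form has invariant factors (1,1,1).

Computing H_k = (kernel of ∂_k) / (image of ∂_{k+1}):

  H_0: rank C_0 − rank ∂_1 = 4 − 3 = 1, and the invariant factors of ∂_1 are all 1, so H_0 = Z.
  H_1: rank ker ∂_1 − rank ∂_2 = (4 − 3) − 0 = 1, and there is no ∂_2, so H_1 = Z.

(K is a triangulation of the circle S^1.)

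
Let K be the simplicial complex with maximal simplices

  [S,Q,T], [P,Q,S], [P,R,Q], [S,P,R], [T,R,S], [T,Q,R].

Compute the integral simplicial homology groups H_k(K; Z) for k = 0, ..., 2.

H_0 = Z,  H_1 = 0,  H_2 = Z.

Order the vertices as P < Q < R < S < T. Listing each simplex with vertices in this order, K has dimension 2 with simplices:

  0-simplices (5): P, Q, R, S, T
  1-simplices (9): PQ, PR, PS, QR, QS, QT, RS, RT, ST
  2-simplices (6): PQR, PQS, PRS, QRT, QST, RST

so the chain groups are C_0 ≅ Z^5, C_1 ≅ Z^9, C_2 ≅ Z^6.

The boundary map ∂_1: C_1 → C_0 sends each edge [p,q] (with p < q) to q − p. For instance
  ∂QS = S − Q.
The resulting 5×9 matrix has rank 4, and its Smith normal form has invariant factors (1,1,1,1).

The boundary map ∂_2: C_2 → C_1 sends each 2-simplex [p,q,r] to [q,r] − [p,r] + [p,q]. For instance
  ∂PRS = RS − PS + PR,
  ∂RST = ST − RT + RS.
As a 9×6 matrix over Z this has rank 5, with invariant factors (1,1,1,1,1).

Computing H_k = (kernel of ∂_k) / (image of ∂_{k+1}):

  H_0: rank C_0 − rank ∂_1 = 5 − 4 = 1, and the invariant factors of ∂_1 are all 1, so H_0 = Z.
  H_1: rank ker ∂_1 − rank ∂_2 = (9 − 4) − 5 = 0, and the invariant factors of ∂_2 are all 1, so H_1 = 0.
  H_2: rank ker ∂_2 − rank ∂_3 = (6 − 5) − 0 = 1, and there is no ∂_3, so H_2 = Z.

(K is a triangulation of the 2-sphere S^2.)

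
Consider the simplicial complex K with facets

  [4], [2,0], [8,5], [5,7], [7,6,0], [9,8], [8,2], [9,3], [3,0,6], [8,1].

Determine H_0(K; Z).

Order the vertices as 0 < 1 < 2 < 3 < 4 < 5 < 6 < 7 < 8 < 9. Listing each simplex with vertices in this order, K has dimension 2 with simplices:

  0-simplices (10): [0], [1], [2], [3], [4], [5], [6], [7], [8], [9]
  1-simplices (12): [0,2], [0,3], [0,6], [0,7], [1,8], [2,8], [3,6], [3,9], [5,7], [5,8], [6,7], [8,9]
  2-simplices (2): [0,3,6], [0,6,7]

so the chain groups are C_0 ≅ Z^10, C_1 ≅ Z^12, C_2 ≅ Z^2.

∂_1: C_1 → C_0 is given by ∂[p,q] = [q] − [p]. For instance
  ∂[0,6] = [6] − [0].
This gives a 10×12 integer matrix of rank 8; reducing to Smith normal form yields diagonal entries (1,1,1,1,1,1,1,1).

Boundary ∂_2: C_2 → C_1 sends each 2-simplex [p,q,r] to [q,r] − [p,r] + [p,q]. For instance
  ∂[0,6,7] = [6,7] − [0,7] + [0,6],
  ∂[0,3,6] = [3,6] − [0,6] + [0,3].
As a 12×2 matrix over Z this has rank 2, with invariant factors (1,1).

Now H_k = ker ∂_k / im ∂_{k+1}, so:

  H_0: rank C_0 − rank ∂_1 = 10 − 8 = 2, and the invariant factors of ∂_1 are all 1, so H_0 ≅ Z^2.

H_0 = Z^2.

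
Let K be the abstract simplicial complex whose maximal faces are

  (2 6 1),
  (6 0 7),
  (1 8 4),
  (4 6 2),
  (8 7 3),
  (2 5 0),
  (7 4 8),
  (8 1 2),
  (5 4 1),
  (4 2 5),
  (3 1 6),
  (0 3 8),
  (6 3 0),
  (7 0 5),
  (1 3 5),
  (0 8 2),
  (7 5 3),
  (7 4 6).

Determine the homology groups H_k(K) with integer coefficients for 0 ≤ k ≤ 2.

We work with the vertex ordering 0 < 1 < 2 < 3 < 4 < 5 < 6 < 7 < 8. The simplices of K, each written with vertices in increasing order, are:

  0-simplices (9): [0], [1], [2], [3], [4], [5], [6], [7], [8]
  1-simplices (27): (27 of them)
  2-simplices (18): [0,2,5], [0,2,8], [0,3,6], [0,3,8], [0,5,7], [0,6,7], [1,2,6], [1,2,8], [1,3,5], [1,3,6], [1,4,5], [1,4,8], [2,4,5], [2,4,6], [3,5,7], [3,7,8], [4,6,7], [4,7,8]

so the chain groups are C_0 ≅ Z^9, C_1 ≅ Z^27, C_2 ≅ Z^18.

Boundary ∂_1: C_1 → C_0 is given by ∂[p,q] = [q] − [p]. For instance
  ∂[2,5] = [5] − [2].
The resulting 9×27 matrix has rank 8, and its Smith normal form has invariant factors (1,1,1,1,1,1,1,1).

The boundary map ∂_2: C_2 → C_1 maps a triangle to the signed sum of its edges. For instance
  ∂[4,6,7] = [6,7] − [4,7] + [4,6],
  ∂[3,7,8] = [7,8] − [3,8] + [3,7].
The 27×18 boundary matrix has rank 18 and Smith normal form diag(1,1,1,1,1,1,1,1,1,1,1,1,1,1,1,1,1,2).

From H_k ≅ ker(∂_k) / im(∂_{k+1}) we obtain:

  H_0: rank C_0 − rank ∂_1 = 9 − 8 = 1, and the invariant factors of ∂_1 are all 1, so H_0 ≅ Z.
  H_1: rank ker ∂_1 − rank ∂_2 = (27 − 8) − 18 = 1, and ∂_2 has invariant factor 2 > 1, so H_1 ≅ Z ⊕ Z/2Z.
  H_2: rank ker ∂_2 − rank ∂_3 = (18 − 18) − 0 = 0, and there is no ∂_3, so H_2 ≅ 0.

As a check, the Euler characteristic is 9 − 27 + 18 = 0, which agrees with 1 − 1 + 0 = 0.
(K is a triangulation of the Klein bottle.)

H_0 ≅ Z,  H_1 ≅ Z ⊕ Z/2Z,  H_2 = 0.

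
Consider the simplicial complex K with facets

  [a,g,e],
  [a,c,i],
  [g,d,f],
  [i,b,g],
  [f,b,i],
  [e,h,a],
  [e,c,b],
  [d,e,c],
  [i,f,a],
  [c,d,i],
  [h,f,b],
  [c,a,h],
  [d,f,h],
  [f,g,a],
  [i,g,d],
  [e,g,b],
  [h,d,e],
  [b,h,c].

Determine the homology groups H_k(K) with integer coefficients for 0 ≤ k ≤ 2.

H_0 = Z,  H_1 = Z ⊕ Z/2,  H_2 = 0.

We work with the vertex ordering a < b < c < d < e < f < g < h < i. The simplices of K, each written with vertices in increasing order, are:

  0-simplices (9): a, b, c, d, e, f, g, h, i
  1-simplices (27): ac, ae, af, ag, ah, ai, bc, be, bf, bg, bh, bi, cd, ce, ch, ci, de, df, dg, dh, di, eg, eh, fg, fh, fi, gi
  2-simplices (18): ach, aci, aeg, aeh, afg, afi, bce, bch, beg, bfh, bfi, bgi, cde, cdi, deh, dfg, dfh, dgi

Hence C_0 ≅ Z^9, C_1 ≅ Z^27, C_2 ≅ Z^18.

The boundary map ∂_1: C_1 → C_0 sends each edge [p,q] (with p < q) to q − p. For instance
  ∂ac = c − a.
This gives a 9×27 integer matrix of rank 8; reducing to Smith normal form yields diagonal entries (1,1,1,1,1,1,1,1).

∂_2: C_2 → C_1 maps a triangle to the signed sum of its edges. For instance
  ∂bgi = gi − bi + bg,
  ∂aeg = eg − ag + ae.
As a 27×18 matrix over Z this has rank 18, with invariant factors (1,1,1,1,1,1,1,1,1,1,1,1,1,1,1,1,1,2).

Computing H_k = (kernel of ∂_k) / (image of ∂_{k+1}):

  H_0: rank C_0 − rank ∂_1 = 9 − 8 = 1, and the invariant factors of ∂_1 are all 1, so H_0 ≅ Z.
  H_1: rank ker ∂_1 − rank ∂_2 = (27 − 8) − 18 = 1, and ∂_2 has invariant factor 2 > 1, so H_1 ≅ Z ⊕ Z/2.
  H_2: rank ker ∂_2 − rank ∂_3 = (18 − 18) − 0 = 0, and there is no ∂_3, so H_2 ≅ 0.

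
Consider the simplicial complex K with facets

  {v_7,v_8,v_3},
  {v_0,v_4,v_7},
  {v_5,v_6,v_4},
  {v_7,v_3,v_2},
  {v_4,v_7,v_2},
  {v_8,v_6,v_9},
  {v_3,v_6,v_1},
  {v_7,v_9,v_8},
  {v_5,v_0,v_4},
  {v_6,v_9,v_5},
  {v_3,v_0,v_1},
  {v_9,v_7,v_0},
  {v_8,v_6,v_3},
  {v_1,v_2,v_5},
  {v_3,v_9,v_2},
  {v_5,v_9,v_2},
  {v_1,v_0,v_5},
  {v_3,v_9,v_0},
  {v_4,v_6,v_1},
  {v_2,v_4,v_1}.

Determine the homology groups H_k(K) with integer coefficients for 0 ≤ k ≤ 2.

H_0 = Z,  H_1 = Z ⊕ Z/2,  H_2 = 0.

We work with the vertex ordering v_0 < v_1 < v_2 < v_3 < v_4 < v_5 < v_6 < v_7 < v_8 < v_9. The simplices of K, each written with vertices in increasing order, are:

  0-simplices (10): [v_0], [v_1], [v_2], [v_3], [v_4], [v_5], [v_6], [v_7], [v_8], [v_9]
  1-simplices (30): (30 of them)
  2-simplices (20): (20 of them)

Hence C_0 ≅ Z^10, C_1 ≅ Z^30, C_2 ≅ Z^20.

Boundary ∂_1: C_1 → C_0 maps an edge to its endpoints' difference, ∂[p,q] = q − p. For instance
  ∂[v_5,v_6] = [v_6] − [v_5].
As a 10×30 matrix over Z this has rank 9, with invariant factors (1,1,1,1,1,1,1,1,1).

∂_2: C_2 → C_1 sends each 2-simplex [p,q,r] to [q,r] − [p,r] + [p,q]. For instance
  ∂[v_2,v_4,v_7] = [v_4,v_7] − [v_2,v_7] + [v_2,v_4],
  ∂[v_0,v_4,v_7] = [v_4,v_7] − [v_0,v_7] + [v_0,v_4].
The resulting 30×20 matrix has rank 20, and its Smith normal form has invariant factors (1,1,1,1,1,1,1,1,1,1,1,1,1,1,1,1,1,1,1,2).

Reading off H_k = ker ∂_k / im ∂_{k+1}:

  H_0: rank C_0 − rank ∂_1 = 10 − 9 = 1, and the invariant factors of ∂_1 are all 1, so H_0 ≅ Z.
  H_1: rank ker ∂_1 − rank ∂_2 = (30 − 9) − 20 = 1, and ∂_2 has invariant factor 2 > 1, so H_1 ≅ Z ⊕ Z/2.
  H_2: rank ker ∂_2 − rank ∂_3 = (20 − 20) − 0 = 0, and there is no ∂_3, so H_2 ≅ 0.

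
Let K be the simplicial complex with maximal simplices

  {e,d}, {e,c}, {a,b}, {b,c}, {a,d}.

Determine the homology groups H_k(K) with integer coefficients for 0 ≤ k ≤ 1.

H_0 = Z,  H_1 = Z.

Take the total order a < b < c < d < e on the vertex set. Then K (dimension 1) consists of the simplices:

  0-simplices (5): a, b, c, d, e
  1-simplices (5): ab, ad, bc, ce, de

so the chain groups are C_0 ≅ Z^5, C_1 ≅ Z^5.

The boundary map ∂_1: C_1 → C_0 sends each edge [p,q] (with p < q) to q − p.
This gives a 5×5 integer matrix of rank 4; reducing to Smith normal form yields diagonal entries (1,1,1,1).

Computing H_k = (kernel of ∂_k) / (image of ∂_{k+1}):

  H_0: rank C_0 − rank ∂_1 = 5 − 4 = 1, and the invariant factors of ∂_1 are all 1, so H_0 ≅ Z.
  H_1: rank ker ∂_1 − rank ∂_2 = (5 − 4) − 0 = 1, and there is no ∂_2, so H_1 ≅ Z.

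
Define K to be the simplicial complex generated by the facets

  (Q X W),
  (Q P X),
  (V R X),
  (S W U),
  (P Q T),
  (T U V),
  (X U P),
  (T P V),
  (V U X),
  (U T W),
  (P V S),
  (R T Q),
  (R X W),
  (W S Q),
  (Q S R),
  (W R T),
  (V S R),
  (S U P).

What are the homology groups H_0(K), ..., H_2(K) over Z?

H_0 = Z,  H_1 = Z ⊕ Z_2,  H_2 = 0.

Take the total order P < Q < R < S < T < U < V < W < X on the vertex set. Then K (dimension 2) consists of the simplices:

  0-simplices (9): P, Q, R, S, T, U, V, W, X
  1-simplices (27): PQ, PS, PT, PU, PV, PX, QR, QS, QT, QW, QX, RS, RT, RV, RW, RX, SU, SV, SW, TU, TV, TW, UV, UW, UX, VX, WX
  2-simplices (18): PQT, PQX, PSU, PSV, PTV, PUX, QRS, QRT, QSW, QWX, RSV, RTW, RVX, RWX, SUW, TUV, TUW, UVX

so the chain groups are C_0 ≅ Z^9, C_1 ≅ Z^27, C_2 ≅ Z^18.

Boundary ∂_1: C_1 → C_0 sends each edge [p,q] (with p < q) to q − p.
The resulting 9×27 matrix has rank 8, and its Smith normal form has invariant factors (1,1,1,1,1,1,1,1).

∂_2: C_2 → C_1 maps a triangle to the signed sum of its edges. For instance
  ∂QRT = RT − QT + QR,
  ∂QRS = RS − QS + QR.
This gives a 27×18 integer matrix of rank 18; reducing to Smith normal form yields diagonal entries (1,1,1,1,1,1,1,1,1,1,1,1,1,1,1,1,1,2).

Now H_k = ker ∂_k / im ∂_{k+1}, so:

  H_0: rank C_0 − rank ∂_1 = 9 − 8 = 1, and the invariant factors of ∂_1 are all 1, so H_0 ≅ Z.
  H_1: rank ker ∂_1 − rank ∂_2 = (27 − 8) − 18 = 1, and ∂_2 has invariant factor 2 > 1, so H_1 ≅ Z ⊕ Z_2.
  H_2: rank ker ∂_2 − rank ∂_3 = (18 − 18) − 0 = 0, and there is no ∂_3, so H_2 ≅ 0.

(K is a triangulation of the Klein bottle.)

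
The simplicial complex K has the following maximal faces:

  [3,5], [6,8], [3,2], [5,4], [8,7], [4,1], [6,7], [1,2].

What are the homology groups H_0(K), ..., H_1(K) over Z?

Order the vertices as 1 < 2 < 3 < 4 < 5 < 6 < 7 < 8. Listing each simplex with vertices in this order, K has dimension 1 with simplices:

  0-simplices (8): [1], [2], [3], [4], [5], [6], [7], [8]
  1-simplices (8): [1,2], [1,4], [2,3], [3,5], [4,5], [6,7], [6,8], [7,8]

Hence C_0 ≅ Z^8, C_1 ≅ Z^8.

The boundary map ∂_1: C_1 → C_0 is given by ∂[p,q] = [q] − [p]. For instance
  ∂[1,4] = [4] − [1].
As a 8×8 matrix over Z this has rank 6, with invariant factors (1,1,1,1,1,1).

Now H_k = ker ∂_k / im ∂_{k+1}, so:

  H_0: rank C_0 − rank ∂_1 = 8 − 6 = 2, and the invariant factors of ∂_1 are all 1, so H_0 = Z^2.
  H_1: rank ker ∂_1 − rank ∂_2 = (8 − 6) − 0 = 2, and there is no ∂_2, so H_1 = Z^2.

As a check, the Euler characteristic is 8 − 8 = 0, which agrees with 2 − 2 = 0.

H_0 = Z^2,  H_1 = Z^2.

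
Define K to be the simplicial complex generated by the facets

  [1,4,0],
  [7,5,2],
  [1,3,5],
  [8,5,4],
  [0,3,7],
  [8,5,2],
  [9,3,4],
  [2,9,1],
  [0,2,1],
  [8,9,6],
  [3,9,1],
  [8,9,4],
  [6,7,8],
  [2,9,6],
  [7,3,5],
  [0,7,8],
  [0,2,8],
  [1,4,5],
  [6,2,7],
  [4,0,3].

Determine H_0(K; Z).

K has 10 vertices, 30 edges, 20 triangles.
rank ∂_0 = 0, rank ∂_1 = 9 ⇒ b_0 = 10 − 0 − 9 = 1; all invariant factors of ∂_1 are 1 so no torsion. So H_0 ≅ Z.

H_0 ≅ Z.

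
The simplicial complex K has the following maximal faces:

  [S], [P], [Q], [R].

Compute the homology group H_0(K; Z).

Order the vertices as P < Q < R < S. Listing each simplex with vertices in this order, K has dimension 0 with simplices:

  0-simplices (4): P, Q, R, S

so the chain groups are C_0 ≅ Z^4.

From H_k ≅ ker(∂_k) / im(∂_{k+1}) we obtain:

  H_0: rank C_0 − rank ∂_1 = 4 − 0 = 4, and there is no ∂_1, so H_0 = Z^4.

(K is a triangulation of a set of 4 points.)

H_0 = Z^4.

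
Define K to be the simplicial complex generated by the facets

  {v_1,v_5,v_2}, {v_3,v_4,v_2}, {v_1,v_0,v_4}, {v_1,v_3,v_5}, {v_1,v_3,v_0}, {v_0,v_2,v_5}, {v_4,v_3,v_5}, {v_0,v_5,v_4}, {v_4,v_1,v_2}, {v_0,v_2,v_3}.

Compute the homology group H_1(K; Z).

H_1 ≅ Z_2.

We work with the vertex ordering v_0 < v_1 < v_2 < v_3 < v_4 < v_5. The simplices of K, each written with vertices in increasing order, are:

  0-simplices (6): [v_0], [v_1], [v_2], [v_3], [v_4], [v_5]
  1-simplices (15): (15 of them)
  2-simplices (10): [v_0,v_1,v_3], [v_0,v_1,v_4], [v_0,v_2,v_3], [v_0,v_2,v_5], [v_0,v_4,v_5], [v_1,v_2,v_4], [v_1,v_2,v_5], [v_1,v_3,v_5], [v_2,v_3,v_4], [v_3,v_4,v_5]

Hence C_0 ≅ Z^6, C_1 ≅ Z^15, C_2 ≅ Z^10.

Boundary ∂_1: C_1 → C_0 maps an edge to its endpoints' difference, ∂[p,q] = q − p.
The 6×15 boundary matrix has rank 5 and Smith normal form diag(1,1,1,1,1).

Boundary ∂_2: C_2 → C_1 maps a triangle to the signed sum of its edges. For instance
  ∂[v_1,v_2,v_4] = [v_2,v_4] − [v_1,v_4] + [v_1,v_2],
  ∂[v_0,v_4,v_5] = [v_4,v_5] − [v_0,v_5] + [v_0,v_4].
The resulting 15×10 matrix has rank 10, and its Smith normal form has invariant factors (1,1,1,1,1,1,1,1,1,2).

Computing H_k = (kernel of ∂_k) / (image of ∂_{k+1}):

  H_1: rank ker ∂_1 − rank ∂_2 = (15 − 5) − 10 = 0, and ∂_2 has invariant factor 2 > 1, so H_1 = Z_2.

(K is a triangulation of the real projective plane RP^2.)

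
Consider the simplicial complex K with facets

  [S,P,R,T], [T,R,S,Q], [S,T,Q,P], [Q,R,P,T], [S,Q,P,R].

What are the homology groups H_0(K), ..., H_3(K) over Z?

Order the vertices as P < Q < R < S < T. Listing each simplex with vertices in this order, K has dimension 3 with simplices:

  0-simplices (5): P, Q, R, S, T
  1-simplices (10): PQ, PR, PS, PT, QR, QS, QT, RS, RT, ST
  2-simplices (10): PQR, PQS, PQT, PRS, PRT, PST, QRS, QRT, QST, RST
  3-simplices (5): PQRS, PQRT, PQST, PRST, QRST

Hence C_0 ≅ Z^5, C_1 ≅ Z^10, C_2 ≅ Z^10, C_3 ≅ Z^5.

The boundary map ∂_1: C_1 → C_0 sends each edge [p,q] (with p < q) to q − p. For instance
  ∂QT = T − Q.
The resulting 5×10 matrix has rank 4, and its Smith normal form has invariant factors (1,1,1,1).

∂_2: C_2 → C_1 maps a triangle to the signed sum of its edges. For instance
  ∂RST = ST − RT + RS,
  ∂QRS = RS − QS + QR.
The resulting 10×10 matrix has rank 6, and its Smith normal form has invariant factors (1,1,1,1,1,1).

∂_3: C_3 → C_2 sends each 3-simplex σ to the alternating sum Σ_i (−1)^i (σ with its i-th vertex removed). For instance
  ∂PQRS = QRS − PRS + PQS − PQR,
  ∂PQST = QST − PST + PQT − PQS.
As a 10×5 matrix over Z this has rank 4, with invariant factors (1,1,1,1).

Now H_k = ker ∂_k / im ∂_{k+1}, so:

  H_0: rank C_0 − rank ∂_1 = 5 − 4 = 1, and the invariant factors of ∂_1 are all 1, so H_0 ≅ Z.
  H_1: rank ker ∂_1 − rank ∂_2 = (10 − 4) − 6 = 0, and the invariant factors of ∂_2 are all 1, so H_1 ≅ 0.
  H_2: rank ker ∂_2 − rank ∂_3 = (10 − 6) − 4 = 0, and the invariant factors of ∂_3 are all 1, so H_2 ≅ 0.
  H_3: rank ker ∂_3 − rank ∂_4 = (5 − 4) − 0 = 1, and there is no ∂_4, so H_3 ≅ Z.

As a check, the Euler characteristic is 5 − 10 + 10 − 5 = 0, which agrees with 1 − 0 + 0 − 1 = 0.

H_0 = Z,  H_1 = 0,  H_2 = 0,  H_3 = Z.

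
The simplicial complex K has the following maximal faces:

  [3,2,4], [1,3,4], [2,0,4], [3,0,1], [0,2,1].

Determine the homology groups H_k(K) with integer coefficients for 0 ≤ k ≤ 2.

Take the total order 0 < 1 < 2 < 3 < 4 on the vertex set. Then K (dimension 2) consists of the simplices:

  0-simplices (5): [0], [1], [2], [3], [4]
  1-simplices (10): [0,1], [0,2], [0,3], [0,4], [1,2], [1,3], [1,4], [2,3], [2,4], [3,4]
  2-simplices (5): [0,1,2], [0,1,3], [0,2,4], [1,3,4], [2,3,4]

giving chain groups C_0 ≅ Z^5, C_1 ≅ Z^10, C_2 ≅ Z^5.

The boundary map ∂_1: C_1 → C_0 sends each edge [p,q] (with p < q) to q − p.
This gives a 5×10 integer matrix of rank 4; reducing to Smith normal form yields diagonal entries (1,1,1,1).

∂_2: C_2 → C_1 sends each 2-simplex [p,q,r] to [q,r] − [p,r] + [p,q]. For instance
  ∂[0,1,3] = [1,3] − [0,3] + [0,1],
  ∂[1,3,4] = [3,4] − [1,4] + [1,3].
As a 10×5 matrix over Z this has rank 5, with invariant factors (1,1,1,1,1).

Reading off H_k = ker ∂_k / im ∂_{k+1}:

  H_0: rank C_0 − rank ∂_1 = 5 − 4 = 1, and the invariant factors of ∂_1 are all 1, so H_0 ≅ Z.
  H_1: rank ker ∂_1 − rank ∂_2 = (10 − 4) − 5 = 1, and the invariant factors of ∂_2 are all 1, so H_1 ≅ Z.
  H_2: rank ker ∂_2 − rank ∂_3 = (5 − 5) − 0 = 0, and there is no ∂_3, so H_2 ≅ 0.

As a check, the Euler characteristic is 5 − 10 + 5 = 0, which agrees with 1 − 1 + 0 = 0.

H_0 = Z,  H_1 = Z,  H_2 = 0.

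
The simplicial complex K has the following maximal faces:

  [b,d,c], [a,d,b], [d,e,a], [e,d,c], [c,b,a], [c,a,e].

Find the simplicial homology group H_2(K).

Take the total order a < b < c < d < e on the vertex set. Then K (dimension 2) consists of the simplices:

  0-simplices (5): a, b, c, d, e
  1-simplices (9): ab, ac, ad, ae, bc, bd, cd, ce, de
  2-simplices (6): abc, abd, ace, ade, bcd, cde

Hence C_0 ≅ Z^5, C_1 ≅ Z^9, C_2 ≅ Z^6.

Boundary ∂_1: C_1 → C_0 sends each edge [p,q] (with p < q) to q − p.
As a 5×9 matrix over Z this has rank 4, with invariant factors (1,1,1,1).

The boundary map ∂_2: C_2 → C_1 maps a triangle to the signed sum of its edges. For instance
  ∂bcd = cd − bd + bc,
  ∂ade = de − ae + ad.
As a 9×6 matrix over Z this has rank 5, with invariant factors (1,1,1,1,1).

Reading off H_k = ker ∂_k / im ∂_{k+1}:

  H_2: rank ker ∂_2 − rank ∂_3 = (6 − 5) − 0 = 1, and there is no ∂_3, so H_2 ≅ Z.

H_2 ≅ Z.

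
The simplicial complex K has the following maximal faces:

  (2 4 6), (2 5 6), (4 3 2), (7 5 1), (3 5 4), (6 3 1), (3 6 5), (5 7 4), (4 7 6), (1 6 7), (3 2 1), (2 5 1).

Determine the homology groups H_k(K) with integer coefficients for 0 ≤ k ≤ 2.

H_0 ≅ Z,  H_1 ≅ Z/2,  H_2 = 0.

We work with the vertex ordering 1 < 2 < 3 < 4 < 5 < 6 < 7. The simplices of K, each written with vertices in increasing order, are:

  0-simplices (7): [1], [2], [3], [4], [5], [6], [7]
  1-simplices (18): [1,2], [1,3], [1,5], [1,6], [1,7], [2,3], [2,4], [2,5], [2,6], [3,4], [3,5], [3,6], [4,5], [4,6], [4,7], [5,6], [5,7], [6,7]
  2-simplices (12): [1,2,3], [1,2,5], [1,3,6], [1,5,7], [1,6,7], [2,3,4], [2,4,6], [2,5,6], [3,4,5], [3,5,6], [4,5,7], [4,6,7]

giving chain groups C_0 ≅ Z^7, C_1 ≅ Z^18, C_2 ≅ Z^12.

∂_1: C_1 → C_0 is given by ∂[p,q] = [q] − [p].
The resulting 7×18 matrix has rank 6, and its Smith normal form has invariant factors (1,1,1,1,1,1).

The boundary map ∂_2: C_2 → C_1 maps a triangle to the signed sum of its edges. For instance
  ∂[1,2,5] = [2,5] − [1,5] + [1,2],
  ∂[1,3,6] = [3,6] − [1,6] + [1,3].
As a 18×12 matrix over Z this has rank 12, with invariant factors (1,1,1,1,1,1,1,1,1,1,1,2).

Computing H_k = (kernel of ∂_k) / (image of ∂_{k+1}):

  H_0: rank C_0 − rank ∂_1 = 7 − 6 = 1, and the invariant factors of ∂_1 are all 1, so H_0 = Z.
  H_1: rank ker ∂_1 − rank ∂_2 = (18 − 6) − 12 = 0, and ∂_2 has invariant factor 2 > 1, so H_1 = Z/2.
  H_2: rank ker ∂_2 − rank ∂_3 = (12 − 12) − 0 = 0, and there is no ∂_3, so H_2 = 0.

As a check, the Euler characteristic is 7 − 18 + 12 = 1, which agrees with 1 − 0 + 0 = 1.
(K is a triangulation of the real projective plane RP^2.)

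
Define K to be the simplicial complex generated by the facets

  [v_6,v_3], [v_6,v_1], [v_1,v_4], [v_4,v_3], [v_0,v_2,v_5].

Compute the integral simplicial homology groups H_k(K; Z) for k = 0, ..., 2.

H_0 ≅ Z^2,  H_1 ≅ Z,  H_2 = 0.

K has 7 vertices, 7 edges, 1 triangle.
rank ∂_0 = 0, rank ∂_1 = 5 ⇒ b_0 = 7 − 0 − 5 = 2; all invariant factors of ∂_1 are 1 so no torsion. So H_0 ≅ Z^2.
rank ∂_1 = 5, rank ∂_2 = 1 ⇒ b_1 = 7 − 5 − 1 = 1; all invariant factors of ∂_2 are 1 so no torsion. So H_1 ≅ Z.
rank ∂_2 = 1, rank ∂_3 = 0 ⇒ b_2 = 1 − 1 − 0 = 0. So H_2 ≅ 0.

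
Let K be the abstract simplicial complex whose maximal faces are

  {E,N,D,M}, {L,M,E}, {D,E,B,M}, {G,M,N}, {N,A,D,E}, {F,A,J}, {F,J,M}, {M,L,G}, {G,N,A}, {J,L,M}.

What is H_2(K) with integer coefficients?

Order the vertices as A < B < D < E < F < G < J < L < M < N. Listing each simplex with vertices in this order, K has dimension 3 with simplices:

  0-simplices (10): A, B, D, E, F, G, J, L, M, N
  1-simplices (24): AD, AE, AF, AG, AJ, AN, BD, BE, BM, DE, DM, DN, EL, EM, EN, FJ, FM, GL, GM, GN, JL, JM, LM, MN
  2-simplices (17): ADE, ADN, AEN, AFJ, AGN, BDE, BDM, BEM, DEM, DEN, DMN, ELM, EMN, FJM, GLM, GMN, JLM
  3-simplices (3): ADEN, BDEM, DEMN

Hence C_0 ≅ Z^10, C_1 ≅ Z^24, C_2 ≅ Z^17, C_3 ≅ Z^3.

∂_1: C_1 → C_0 maps an edge to its endpoints' difference, ∂[p,q] = q − p. For instance
  ∂EM = M − E.
The 10×24 boundary matrix has rank 9 and Smith normal form diag(1,1,1,1,1,1,1,1,1).

∂_2: C_2 → C_1 maps a triangle to the signed sum of its edges. For instance
  ∂AEN = EN − AN + AE,
  ∂EMN = MN − EN + EM.
As a 24×17 matrix over Z this has rank 14, with invariant factors (1,1,1,1,1,1,1,1,1,1,1,1,1,1).

The boundary map ∂_3: C_3 → C_2 sends each 3-simplex σ to the alternating sum Σ_i (−1)^i (σ with its i-th vertex removed). For instance
  ∂BDEM = DEM − BEM + BDM − BDE,
  ∂ADEN = DEN − AEN + ADN − ADE.
The resulting 17×3 matrix has rank 3, and its Smith normal form has invariant factors (1,1,1).

Reading off H_k = ker ∂_k / im ∂_{k+1}:

  H_2: rank ker ∂_2 − rank ∂_3 = (17 − 14) − 3 = 0, and the invariant factors of ∂_3 are all 1, so H_2 ≅ 0.

H_2 = 0.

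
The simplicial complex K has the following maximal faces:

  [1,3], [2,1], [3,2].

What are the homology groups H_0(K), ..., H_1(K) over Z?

Order the vertices as 1 < 2 < 3. Listing each simplex with vertices in this order, K has dimension 1 with simplices:

  0-simplices (3): [1], [2], [3]
  1-simplices (3): [1,2], [1,3], [2,3]

Hence C_0 ≅ Z^3, C_1 ≅ Z^3.

Boundary ∂_1: C_1 → C_0 is given by ∂[p,q] = [q] − [p].
As a 3×3 matrix over Z this has rank 2, with invariant factors (1,1).

Reading off H_k = ker ∂_k / im ∂_{k+1}:

  H_0: rank C_0 − rank ∂_1 = 3 − 2 = 1, and the invariant factors of ∂_1 are all 1, so H_0 = Z.
  H_1: rank ker ∂_1 − rank ∂_2 = (3 − 2) − 0 = 1, and there is no ∂_2, so H_1 = Z.

As a check, the Euler characteristic is 3 − 3 = 0, which agrees with 1 − 1 = 0.

H_0 ≅ Z,  H_1 ≅ Z.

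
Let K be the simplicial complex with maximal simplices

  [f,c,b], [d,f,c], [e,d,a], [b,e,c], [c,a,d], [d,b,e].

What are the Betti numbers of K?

Take the total order a < b < c < d < e < f on the vertex set. Then K (dimension 2) consists of the simplices:

  0-simplices (6): a, b, c, d, e, f
  1-simplices (12): ac, ad, ae, bc, bd, be, bf, cd, ce, cf, de, df
  2-simplices (6): acd, ade, bce, bcf, bde, cdf

giving chain groups C_0 ≅ Z^6, C_1 ≅ Z^12, C_2 ≅ Z^6.

∂_1: C_1 → C_0 is given by ∂[p,q] = [q] − [p]. For instance
  ∂cd = d − c.
The resulting 6×12 matrix has rank 5, and its Smith normal form has invariant factors (1,1,1,1,1).

The boundary map ∂_2: C_2 → C_1 maps a triangle to the signed sum of its edges. For instance
  ∂bcf = cf − bf + bc,
  ∂bde = de − be + bd.
This gives a 12×6 integer matrix of rank 6; reducing to Smith normal form yields diagonal entries (1,1,1,1,1,1).

From H_k ≅ ker(∂_k) / im(∂_{k+1}) we obtain:

  H_0: rank C_0 − rank ∂_1 = 6 − 5 = 1, and the invariant factors of ∂_1 are all 1, so H_0 = Z.
  H_1: rank ker ∂_1 − rank ∂_2 = (12 − 5) − 6 = 1, and the invariant factors of ∂_2 are all 1, so H_1 = Z.
  H_2: rank ker ∂_2 − rank ∂_3 = (6 − 6) − 0 = 0, and there is no ∂_3, so H_2 = 0.

As a check, the Euler characteristic is 6 − 12 + 6 = 0, which agrees with 1 − 1 + 0 = 0.

Hence the Betti numbers are b_0 = 1, b_1 = 1, b_2 = 0.

b_0 = 1, b_1 = 1, b_2 = 0.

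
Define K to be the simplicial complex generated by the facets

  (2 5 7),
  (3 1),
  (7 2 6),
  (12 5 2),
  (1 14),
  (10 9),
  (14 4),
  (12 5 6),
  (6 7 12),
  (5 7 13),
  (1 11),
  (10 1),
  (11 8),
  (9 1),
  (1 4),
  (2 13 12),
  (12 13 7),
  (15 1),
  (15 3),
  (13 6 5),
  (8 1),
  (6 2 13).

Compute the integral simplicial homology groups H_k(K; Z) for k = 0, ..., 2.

H_0 ≅ Z^2,  H_1 ≅ Z^4 ⊕ Z/2,  H_2 = 0.

Order the vertices as 1 < 2 < 3 < 4 < 5 < 6 < 7 < 8 < 9 < 10 < 11 < 12 < 13 < 14 < 15. Listing each simplex with vertices in this order, K has dimension 2 with simplices:

  0-simplices (15): [1], [2], [3], [4], [5], [6], [7], [8], [9], [10], [11], [12], [13], [14], [15]
  1-simplices (27): (27 of them)
  2-simplices (10): [2,5,7], [2,5,12], [2,6,7], [2,6,13], [2,12,13], [5,6,12], [5,6,13], [5,7,13], [6,7,12], [7,12,13]

so the chain groups are C_0 ≅ Z^15, C_1 ≅ Z^27, C_2 ≅ Z^10.

Boundary ∂_1: C_1 → C_0 is given by ∂[p,q] = [q] − [p].
As a 15×27 matrix over Z this has rank 13, with invariant factors (1,1,1,1,1,1,1,1,1,1,1,1,1).

∂_2: C_2 → C_1 maps a triangle to the signed sum of its edges. For instance
  ∂[2,12,13] = [12,13] − [2,13] + [2,12],
  ∂[5,6,12] = [6,12] − [5,12] + [5,6].
The resulting 27×10 matrix has rank 10, and its Smith normal form has invariant factors (1,1,1,1,1,1,1,1,1,2).

From H_k ≅ ker(∂_k) / im(∂_{k+1}) we obtain:

  H_0: rank C_0 − rank ∂_1 = 15 − 13 = 2, and the invariant factors of ∂_1 are all 1, so H_0 ≅ Z^2.
  H_1: rank ker ∂_1 − rank ∂_2 = (27 − 13) − 10 = 4, and ∂_2 has invariant factor 2 > 1, so H_1 ≅ Z^4 ⊕ Z/2.
  H_2: rank ker ∂_2 − rank ∂_3 = (10 − 10) − 0 = 0, and there is no ∂_3, so H_2 ≅ 0.

As a check, the Euler characteristic is 15 − 27 + 10 = -2, which agrees with 2 − 4 + 0 = -2.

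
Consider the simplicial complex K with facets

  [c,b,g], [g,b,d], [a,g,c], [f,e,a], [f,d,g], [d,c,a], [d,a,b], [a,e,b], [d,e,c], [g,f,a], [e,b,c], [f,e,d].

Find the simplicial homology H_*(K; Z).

H_0 ≅ Z,  H_1 ≅ Z_2,  H_2 = 0.

We work with the vertex ordering a < b < c < d < e < f < g. The simplices of K, each written with vertices in increasing order, are:

  0-simplices (7): a, b, c, d, e, f, g
  1-simplices (18): ab, ac, ad, ae, af, ag, bc, bd, be, bg, cd, ce, cg, de, df, dg, ef, fg
  2-simplices (12): abd, abe, acd, acg, aef, afg, bce, bcg, bdg, cde, def, dfg

giving chain groups C_0 ≅ Z^7, C_1 ≅ Z^18, C_2 ≅ Z^12.

Boundary ∂_1: C_1 → C_0 is given by ∂[p,q] = [q] − [p]. For instance
  ∂fg = g − f.
As a 7×18 matrix over Z this has rank 6, with invariant factors (1,1,1,1,1,1).

Boundary ∂_2: C_2 → C_1 sends each 2-simplex [p,q,r] to [q,r] − [p,r] + [p,q]. For instance
  ∂bce = ce − be + bc,
  ∂def = ef − df + de.
The 18×12 boundary matrix has rank 12 and Smith normal form diag(1,1,1,1,1,1,1,1,1,1,1,2).

Reading off H_k = ker ∂_k / im ∂_{k+1}:

  H_0: rank C_0 − rank ∂_1 = 7 − 6 = 1, and the invariant factors of ∂_1 are all 1, so H_0 = Z.
  H_1: rank ker ∂_1 − rank ∂_2 = (18 − 6) − 12 = 0, and ∂_2 has invariant factor 2 > 1, so H_1 = Z_2.
  H_2: rank ker ∂_2 − rank ∂_3 = (12 − 12) − 0 = 0, and there is no ∂_3, so H_2 = 0.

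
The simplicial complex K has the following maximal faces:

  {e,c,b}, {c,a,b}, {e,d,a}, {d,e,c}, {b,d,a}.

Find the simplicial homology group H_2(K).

H_2 ≅ 0.

Fix the vertex order a < b < c < d < e and write every simplex with vertices in increasing order. Then dim K = 2 and the simplices of K are:

  0-simplices (5): a, b, c, d, e
  1-simplices (10): ab, ac, ad, ae, bc, bd, be, cd, ce, de
  2-simplices (5): abc, abd, ade, bce, cde

giving chain groups C_0 ≅ Z^5, C_1 ≅ Z^10, C_2 ≅ Z^5.

Boundary ∂_1: C_1 → C_0 maps an edge to its endpoints' difference, ∂[p,q] = q − p.
As a 5×10 matrix over Z this has rank 4, with invariant factors (1,1,1,1).

Boundary ∂_2: C_2 → C_1 sends each 2-simplex [p,q,r] to [q,r] − [p,r] + [p,q]. For instance
  ∂ade = de − ae + ad,
  ∂abd = bd − ad + ab.
The 10×5 boundary matrix has rank 5 and Smith normal form diag(1,1,1,1,1).

Now H_k = ker ∂_k / im ∂_{k+1}, so:

  H_2: rank ker ∂_2 − rank ∂_3 = (5 − 5) − 0 = 0, and there is no ∂_3, so H_2 = 0.

(K is a triangulation of the Möbius band.)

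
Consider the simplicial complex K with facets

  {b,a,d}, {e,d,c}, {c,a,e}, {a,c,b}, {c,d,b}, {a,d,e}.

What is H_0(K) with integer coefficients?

Order the vertices as a < b < c < d < e. Listing each simplex with vertices in this order, K has dimension 2 with simplices:

  0-simplices (5): a, b, c, d, e
  1-simplices (9): ab, ac, ad, ae, bc, bd, cd, ce, de
  2-simplices (6): abc, abd, ace, ade, bcd, cde

so the chain groups are C_0 ≅ Z^5, C_1 ≅ Z^9, C_2 ≅ Z^6.

∂_1: C_1 → C_0 sends each edge [p,q] (with p < q) to q − p. For instance
  ∂ab = b − a.
This gives a 5×9 integer matrix of rank 4; reducing to Smith normal form yields diagonal entries (1,1,1,1).

The boundary map ∂_2: C_2 → C_1 acts by ∂[p,q,r] = [q,r] − [p,r] + [p,q]. For instance
  ∂ade = de − ae + ad,
  ∂ace = ce − ae + ac.
As a 9×6 matrix over Z this has rank 5, with invariant factors (1,1,1,1,1).

From H_k ≅ ker(∂_k) / im(∂_{k+1}) we obtain:

  H_0: rank C_0 − rank ∂_1 = 5 − 4 = 1, and the invariant factors of ∂_1 are all 1, so H_0 ≅ Z.

H_0 = Z.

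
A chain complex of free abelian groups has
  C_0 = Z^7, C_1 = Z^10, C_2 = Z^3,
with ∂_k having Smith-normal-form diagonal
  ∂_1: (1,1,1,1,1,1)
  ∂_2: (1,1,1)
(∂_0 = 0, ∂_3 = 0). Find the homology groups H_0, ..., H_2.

H_0 = Z,  H_1 = Z,  H_2 = 0.

H_0: b_0 = 7 − 0 − 6 = 1; torsion from ∂_1 factors > 1: none. So H_0 = Z.
H_1: b_1 = 10 − 6 − 3 = 1; torsion from ∂_2 factors > 1: none. So H_1 = Z.
H_2: b_2 = 3 − 3 − 0 = 0; torsion from ∂_3 factors > 1: none. So H_2 = 0.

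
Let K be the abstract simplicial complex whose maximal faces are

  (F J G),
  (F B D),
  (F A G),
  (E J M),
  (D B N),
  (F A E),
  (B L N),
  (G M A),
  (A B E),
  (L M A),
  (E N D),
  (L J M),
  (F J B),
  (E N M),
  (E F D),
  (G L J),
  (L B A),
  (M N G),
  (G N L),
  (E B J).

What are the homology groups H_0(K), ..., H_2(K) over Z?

H_0 = Z,  H_1 = Z ⊕ Z/2,  H_2 = 0.

Take the total order A < B < D < E < F < G < J < L < M < N on the vertex set. Then K (dimension 2) consists of the simplices:

  0-simplices (10): A, B, D, E, F, G, J, L, M, N
  1-simplices (30): AB, AE, AF, AG, AL, AM, BD, BE, BF, BJ, BL, BN, DE, DF, DN, EF, EJ, EM, EN, FG, FJ, GJ, GL, GM, GN, JL, JM, LM, LN, MN
  2-simplices (20): ABE, ABL, AEF, AFG, AGM, ALM, BDF, BDN, BEJ, BFJ, BLN, DEF, DEN, EJM, EMN, FGJ, GJL, GLN, GMN, JLM

so the chain groups are C_0 ≅ Z^10, C_1 ≅ Z^30, C_2 ≅ Z^20.

∂_1: C_1 → C_0 is given by ∂[p,q] = [q] − [p].
This gives a 10×30 integer matrix of rank 9; reducing to Smith normal form yields diagonal entries (1,1,1,1,1,1,1,1,1).

The boundary map ∂_2: C_2 → C_1 maps a triangle to the signed sum of its edges. For instance
  ∂EMN = MN − EN + EM,
  ∂BEJ = EJ − BJ + BE.
As a 30×20 matrix over Z this has rank 20, with invariant factors (1,1,1,1,1,1,1,1,1,1,1,1,1,1,1,1,1,1,1,2).

Computing H_k = (kernel of ∂_k) / (image of ∂_{k+1}):

  H_0: rank C_0 − rank ∂_1 = 10 − 9 = 1, and the invariant factors of ∂_1 are all 1, so H_0 = Z.
  H_1: rank ker ∂_1 − rank ∂_2 = (30 − 9) − 20 = 1, and ∂_2 has invariant factor 2 > 1, so H_1 = Z ⊕ Z/2.
  H_2: rank ker ∂_2 − rank ∂_3 = (20 − 20) − 0 = 0, and there is no ∂_3, so H_2 = 0.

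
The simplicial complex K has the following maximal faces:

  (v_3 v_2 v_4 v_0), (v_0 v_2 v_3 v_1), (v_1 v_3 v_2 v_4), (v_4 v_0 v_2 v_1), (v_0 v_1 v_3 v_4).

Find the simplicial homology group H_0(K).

We work with the vertex ordering v_0 < v_1 < v_2 < v_3 < v_4. The simplices of K, each written with vertices in increasing order, are:

  0-simplices (5): [v_0], [v_1], [v_2], [v_3], [v_4]
  1-simplices (10): [v_0,v_1], [v_0,v_2], [v_0,v_3], [v_0,v_4], [v_1,v_2], [v_1,v_3], [v_1,v_4], [v_2,v_3], [v_2,v_4], [v_3,v_4]
  2-simplices (10): [v_0,v_1,v_2], [v_0,v_1,v_3], [v_0,v_1,v_4], [v_0,v_2,v_3], [v_0,v_2,v_4], [v_0,v_3,v_4], [v_1,v_2,v_3], [v_1,v_2,v_4], [v_1,v_3,v_4], [v_2,v_3,v_4]
  3-simplices (5): [v_0,v_1,v_2,v_3], [v_0,v_1,v_2,v_4], [v_0,v_1,v_3,v_4], [v_0,v_2,v_3,v_4], [v_1,v_2,v_3,v_4]

so the chain groups are C_0 ≅ Z^5, C_1 ≅ Z^10, C_2 ≅ Z^10, C_3 ≅ Z^5.

∂_1: C_1 → C_0 sends each edge [p,q] (with p < q) to q − p. For instance
  ∂[v_2,v_3] = [v_3] − [v_2].
As a 5×10 matrix over Z this has rank 4, with invariant factors (1,1,1,1).

∂_2: C_2 → C_1 acts by ∂[p,q,r] = [q,r] − [p,r] + [p,q]. For instance
  ∂[v_0,v_1,v_3] = [v_1,v_3] − [v_0,v_3] + [v_0,v_1],
  ∂[v_0,v_2,v_3] = [v_2,v_3] − [v_0,v_3] + [v_0,v_2].
This gives a 10×10 integer matrix of rank 6; reducing to Smith normal form yields diagonal entries (1,1,1,1,1,1).

Boundary ∂_3: C_3 → C_2 sends each 3-simplex σ to the alternating sum Σ_i (−1)^i (σ with its i-th vertex removed). For instance
  ∂[v_0,v_1,v_3,v_4] = [v_1,v_3,v_4] − [v_0,v_3,v_4] + [v_0,v_1,v_4] − [v_0,v_1,v_3],
  ∂[v_0,v_1,v_2,v_3] = [v_1,v_2,v_3] − [v_0,v_2,v_3] + [v_0,v_1,v_3] − [v_0,v_1,v_2].
The 10×5 boundary matrix has rank 4 and Smith normal form diag(1,1,1,1).

From H_k ≅ ker(∂_k) / im(∂_{k+1}) we obtain:

  H_0: rank C_0 − rank ∂_1 = 5 − 4 = 1, and the invariant factors of ∂_1 are all 1, so H_0 = Z.

H_0 ≅ Z.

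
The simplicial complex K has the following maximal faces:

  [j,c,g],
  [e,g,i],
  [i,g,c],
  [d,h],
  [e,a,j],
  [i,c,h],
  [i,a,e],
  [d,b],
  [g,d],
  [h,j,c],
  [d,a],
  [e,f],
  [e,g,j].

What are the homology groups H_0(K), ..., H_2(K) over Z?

Order the vertices as a < b < c < d < e < f < g < h < i < j. Listing each simplex with vertices in this order, K has dimension 2 with simplices:

  0-simplices (10): a, b, c, d, e, f, g, h, i, j
  1-simplices (19): ad, ae, ai, aj, bd, cg, ch, ci, cj, dg, dh, ef, eg, ei, ej, gi, gj, hi, hj
  2-simplices (8): aei, aej, cgi, cgj, chi, chj, egi, egj

giving chain groups C_0 ≅ Z^10, C_1 ≅ Z^19, C_2 ≅ Z^8.

The boundary map ∂_1: C_1 → C_0 maps an edge to its endpoints' difference, ∂[p,q] = q − p.
The 10×19 boundary matrix has rank 9 and Smith normal form diag(1,1,1,1,1,1,1,1,1).

∂_2: C_2 → C_1 acts by ∂[p,q,r] = [q,r] − [p,r] + [p,q]. For instance
  ∂egi = gi − ei + eg,
  ∂chi = hi − ci + ch.
This gives a 19×8 integer matrix of rank 8; reducing to Smith normal form yields diagonal entries (1,1,1,1,1,1,1,1).

From H_k ≅ ker(∂_k) / im(∂_{k+1}) we obtain:

  H_0: rank C_0 − rank ∂_1 = 10 − 9 = 1, and the invariant factors of ∂_1 are all 1, so H_0 ≅ Z.
  H_1: rank ker ∂_1 − rank ∂_2 = (19 − 9) − 8 = 2, and the invariant factors of ∂_2 are all 1, so H_1 ≅ Z^2.
  H_2: rank ker ∂_2 − rank ∂_3 = (8 − 8) − 0 = 0, and there is no ∂_3, so H_2 ≅ 0.

H_0 = Z,  H_1 = Z^2,  H_2 = 0.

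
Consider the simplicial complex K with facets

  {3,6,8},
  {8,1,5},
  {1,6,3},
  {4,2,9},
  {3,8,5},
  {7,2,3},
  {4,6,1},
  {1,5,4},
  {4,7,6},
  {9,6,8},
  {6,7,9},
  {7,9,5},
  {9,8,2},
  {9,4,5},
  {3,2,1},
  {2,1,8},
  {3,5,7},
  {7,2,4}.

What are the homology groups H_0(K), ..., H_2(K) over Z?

Take the total order 1 < 2 < 3 < 4 < 5 < 6 < 7 < 8 < 9 on the vertex set. Then K (dimension 2) consists of the simplices:

  0-simplices (9): [1], [2], [3], [4], [5], [6], [7], [8], [9]
  1-simplices (27): (27 of them)
  2-simplices (18): [1,2,3], [1,2,8], [1,3,6], [1,4,5], [1,4,6], [1,5,8], [2,3,7], [2,4,7], [2,4,9], [2,8,9], [3,5,7], [3,5,8], [3,6,8], [4,5,9], [4,6,7], [5,7,9], [6,7,9], [6,8,9]

Hence C_0 ≅ Z^9, C_1 ≅ Z^27, C_2 ≅ Z^18.

∂_1: C_1 → C_0 is given by ∂[p,q] = [q] − [p]. For instance
  ∂[3,8] = [8] − [3].
This gives a 9×27 integer matrix of rank 8; reducing to Smith normal form yields diagonal entries (1,1,1,1,1,1,1,1).

∂_2: C_2 → C_1 acts by ∂[p,q,r] = [q,r] − [p,r] + [p,q]. For instance
  ∂[4,5,9] = [5,9] − [4,9] + [4,5],
  ∂[1,4,6] = [4,6] − [1,6] + [1,4].
As a 27×18 matrix over Z this has rank 18, with invariant factors (1,1,1,1,1,1,1,1,1,1,1,1,1,1,1,1,1,2).

Now H_k = ker ∂_k / im ∂_{k+1}, so:

  H_0: rank C_0 − rank ∂_1 = 9 − 8 = 1, and the invariant factors of ∂_1 are all 1, so H_0 = Z.
  H_1: rank ker ∂_1 − rank ∂_2 = (27 − 8) − 18 = 1, and ∂_2 has invariant factor 2 > 1, so H_1 = Z ⊕ Z/2.
  H_2: rank ker ∂_2 − rank ∂_3 = (18 − 18) − 0 = 0, and there is no ∂_3, so H_2 = 0.

H_0 = Z,  H_1 = Z ⊕ Z/2,  H_2 = 0.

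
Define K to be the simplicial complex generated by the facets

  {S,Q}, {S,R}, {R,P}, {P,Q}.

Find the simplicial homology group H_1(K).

Fix the vertex order P < Q < R < S and write every simplex with vertices in increasing order. Then dim K = 1 and the simplices of K are:

  0-simplices (4): P, Q, R, S
  1-simplices (4): PQ, PR, QS, RS

so the chain groups are C_0 ≅ Z^4, C_1 ≅ Z^4.

The boundary map ∂_1: C_1 → C_0 is given by ∂[p,q] = [q] − [p]. For instance
  ∂QS = S − Q.
The resulting 4×4 matrix has rank 3, and its Smith normal form has invariant factors (1,1,1).

Now H_k = ker ∂_k / im ∂_{k+1}, so:

  H_1: rank ker ∂_1 − rank ∂_2 = (4 − 3) − 0 = 1, and there is no ∂_2, so H_1 ≅ Z.

H_1 = Z.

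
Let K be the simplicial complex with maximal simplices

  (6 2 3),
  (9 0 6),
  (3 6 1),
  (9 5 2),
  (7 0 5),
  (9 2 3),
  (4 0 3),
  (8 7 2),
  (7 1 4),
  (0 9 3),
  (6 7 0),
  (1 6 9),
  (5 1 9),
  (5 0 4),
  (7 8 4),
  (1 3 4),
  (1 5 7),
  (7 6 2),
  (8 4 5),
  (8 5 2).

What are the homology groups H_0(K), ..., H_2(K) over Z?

H_0 ≅ Z,  H_1 ≅ Z ⊕ Z/2Z,  H_2 = 0.

Take the total order 0 < 1 < 2 < 3 < 4 < 5 < 6 < 7 < 8 < 9 on the vertex set. Then K (dimension 2) consists of the simplices:

  0-simplices (10): [0], [1], [2], [3], [4], [5], [6], [7], [8], [9]
  1-simplices (30): (30 of them)
  2-simplices (20): (20 of them)

Hence C_0 ≅ Z^10, C_1 ≅ Z^30, C_2 ≅ Z^20.

The boundary map ∂_1: C_1 → C_0 maps an edge to its endpoints' difference, ∂[p,q] = q − p. For instance
  ∂[3,6] = [6] − [3].
The resulting 10×30 matrix has rank 9, and its Smith normal form has invariant factors (1,1,1,1,1,1,1,1,1).

The boundary map ∂_2: C_2 → C_1 acts by ∂[p,q,r] = [q,r] − [p,r] + [p,q]. For instance
  ∂[1,3,6] = [3,6] − [1,6] + [1,3],
  ∂[4,7,8] = [7,8] − [4,8] + [4,7].
The 30×20 boundary matrix has rank 20 and Smith normal form diag(1,1,1,1,1,1,1,1,1,1,1,1,1,1,1,1,1,1,1,2).

Computing H_k = (kernel of ∂_k) / (image of ∂_{k+1}):

  H_0: rank C_0 − rank ∂_1 = 10 − 9 = 1, and the invariant factors of ∂_1 are all 1, so H_0 ≅ Z.
  H_1: rank ker ∂_1 − rank ∂_2 = (30 − 9) − 20 = 1, and ∂_2 has invariant factor 2 > 1, so H_1 ≅ Z ⊕ Z/2Z.
  H_2: rank ker ∂_2 − rank ∂_3 = (20 − 20) − 0 = 0, and there is no ∂_3, so H_2 ≅ 0.

As a check, the Euler characteristic is 10 − 30 + 20 = 0, which agrees with 1 − 1 + 0 = 0.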